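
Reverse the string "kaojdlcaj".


Input: kaojdlcaj
Reading characters right to left:
  Position 8: 'j'
  Position 7: 'a'
  Position 6: 'c'
  Position 5: 'l'
  Position 4: 'd'
  Position 3: 'j'
  Position 2: 'o'
  Position 1: 'a'
  Position 0: 'k'
Reversed: jacldjoak

jacldjoak


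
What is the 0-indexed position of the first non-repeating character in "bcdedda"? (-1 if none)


Input: bcdedda
Character frequencies:
  'a': 1
  'b': 1
  'c': 1
  'd': 3
  'e': 1
Scanning left to right for freq == 1:
  Position 0 ('b'): unique! => answer = 0

0


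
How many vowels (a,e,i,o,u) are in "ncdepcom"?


Input: ncdepcom
Checking each character:
  'n' at position 0: consonant
  'c' at position 1: consonant
  'd' at position 2: consonant
  'e' at position 3: vowel (running total: 1)
  'p' at position 4: consonant
  'c' at position 5: consonant
  'o' at position 6: vowel (running total: 2)
  'm' at position 7: consonant
Total vowels: 2

2


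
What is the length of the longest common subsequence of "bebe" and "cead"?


LCS of "bebe" and "cead"
DP table:
           c    e    a    d
      0    0    0    0    0
  b   0    0    0    0    0
  e   0    0    1    1    1
  b   0    0    1    1    1
  e   0    0    1    1    1
LCS length = dp[4][4] = 1

1


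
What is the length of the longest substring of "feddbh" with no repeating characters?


Input: "feddbh"
Sliding window (track last position of each char):
  Position 0 ('f'): window [0,0] length 1 -- new best
  Position 1 ('e'): window [0,1] length 2 -- new best
  Position 2 ('d'): window [0,2] length 3 -- new best
  Position 3 ('d'): repeat (last at 2), move window start to 3
  Position 3 ('d'): window [3,3] length 1
  Position 4 ('b'): window [3,4] length 2
  Position 5 ('h'): window [3,5] length 3
Longest substring with no repeats: "fed" with length 3

3


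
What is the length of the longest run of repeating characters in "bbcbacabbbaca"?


Input: "bbcbacabbbaca"
Scanning for longest run:
  Position 1 ('b'): continues run of 'b', length=2
  Position 2 ('c'): new char, reset run to 1
  Position 3 ('b'): new char, reset run to 1
  Position 4 ('a'): new char, reset run to 1
  Position 5 ('c'): new char, reset run to 1
  Position 6 ('a'): new char, reset run to 1
  Position 7 ('b'): new char, reset run to 1
  Position 8 ('b'): continues run of 'b', length=2
  Position 9 ('b'): continues run of 'b', length=3
  Position 10 ('a'): new char, reset run to 1
  Position 11 ('c'): new char, reset run to 1
  Position 12 ('a'): new char, reset run to 1
Longest run: 'b' with length 3

3


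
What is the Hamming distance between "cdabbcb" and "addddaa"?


Comparing "cdabbcb" and "addddaa" position by position:
  Position 0: 'c' vs 'a' => differ
  Position 1: 'd' vs 'd' => same
  Position 2: 'a' vs 'd' => differ
  Position 3: 'b' vs 'd' => differ
  Position 4: 'b' vs 'd' => differ
  Position 5: 'c' vs 'a' => differ
  Position 6: 'b' vs 'a' => differ
Total differences (Hamming distance): 6

6


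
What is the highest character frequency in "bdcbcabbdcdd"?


Input: bdcbcabbdcdd
Character counts:
  'a': 1
  'b': 4
  'c': 3
  'd': 4
Maximum frequency: 4

4


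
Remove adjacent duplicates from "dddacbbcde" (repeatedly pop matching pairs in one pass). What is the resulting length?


Input: dddacbbcde
Stack-based adjacent duplicate removal:
  Read 'd': push. Stack: d
  Read 'd': matches stack top 'd' => pop. Stack: (empty)
  Read 'd': push. Stack: d
  Read 'a': push. Stack: da
  Read 'c': push. Stack: dac
  Read 'b': push. Stack: dacb
  Read 'b': matches stack top 'b' => pop. Stack: dac
  Read 'c': matches stack top 'c' => pop. Stack: da
  Read 'd': push. Stack: dad
  Read 'e': push. Stack: dade
Final stack: "dade" (length 4)

4


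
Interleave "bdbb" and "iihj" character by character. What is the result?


Interleaving "bdbb" and "iihj":
  Position 0: 'b' from first, 'i' from second => "bi"
  Position 1: 'd' from first, 'i' from second => "di"
  Position 2: 'b' from first, 'h' from second => "bh"
  Position 3: 'b' from first, 'j' from second => "bj"
Result: bidibhbj

bidibhbj


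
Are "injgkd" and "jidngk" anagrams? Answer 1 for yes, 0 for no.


Strings: "injgkd", "jidngk"
Sorted first:  dgijkn
Sorted second: dgijkn
Sorted forms match => anagrams

1


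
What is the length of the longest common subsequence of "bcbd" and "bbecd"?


LCS of "bcbd" and "bbecd"
DP table:
           b    b    e    c    d
      0    0    0    0    0    0
  b   0    1    1    1    1    1
  c   0    1    1    1    2    2
  b   0    1    2    2    2    2
  d   0    1    2    2    2    3
LCS length = dp[4][5] = 3

3


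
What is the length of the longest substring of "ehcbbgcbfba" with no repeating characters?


Input: "ehcbbgcbfba"
Sliding window (track last position of each char):
  Position 0 ('e'): window [0,0] length 1 -- new best
  Position 1 ('h'): window [0,1] length 2 -- new best
  Position 2 ('c'): window [0,2] length 3 -- new best
  Position 3 ('b'): window [0,3] length 4 -- new best
  Position 4 ('b'): repeat (last at 3), move window start to 4
  Position 4 ('b'): window [4,4] length 1
  Position 5 ('g'): window [4,5] length 2
  Position 6 ('c'): window [4,6] length 3
  Position 7 ('b'): repeat (last at 4), move window start to 5
  Position 7 ('b'): window [5,7] length 3
  Position 8 ('f'): window [5,8] length 4
  Position 9 ('b'): repeat (last at 7), move window start to 8
  Position 9 ('b'): window [8,9] length 2
  Position 10 ('a'): window [8,10] length 3
Longest substring with no repeats: "ehcb" with length 4

4


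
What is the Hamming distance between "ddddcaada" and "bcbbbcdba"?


Comparing "ddddcaada" and "bcbbbcdba" position by position:
  Position 0: 'd' vs 'b' => differ
  Position 1: 'd' vs 'c' => differ
  Position 2: 'd' vs 'b' => differ
  Position 3: 'd' vs 'b' => differ
  Position 4: 'c' vs 'b' => differ
  Position 5: 'a' vs 'c' => differ
  Position 6: 'a' vs 'd' => differ
  Position 7: 'd' vs 'b' => differ
  Position 8: 'a' vs 'a' => same
Total differences (Hamming distance): 8

8


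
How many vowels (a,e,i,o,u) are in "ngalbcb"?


Input: ngalbcb
Checking each character:
  'n' at position 0: consonant
  'g' at position 1: consonant
  'a' at position 2: vowel (running total: 1)
  'l' at position 3: consonant
  'b' at position 4: consonant
  'c' at position 5: consonant
  'b' at position 6: consonant
Total vowels: 1

1


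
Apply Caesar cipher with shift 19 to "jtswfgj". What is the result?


Caesar cipher: shift "jtswfgj" by 19
  'j' (pos 9) + 19 = pos 2 = 'c'
  't' (pos 19) + 19 = pos 12 = 'm'
  's' (pos 18) + 19 = pos 11 = 'l'
  'w' (pos 22) + 19 = pos 15 = 'p'
  'f' (pos 5) + 19 = pos 24 = 'y'
  'g' (pos 6) + 19 = pos 25 = 'z'
  'j' (pos 9) + 19 = pos 2 = 'c'
Result: cmlpyzc

cmlpyzc


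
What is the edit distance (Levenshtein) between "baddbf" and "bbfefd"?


Computing edit distance: "baddbf" -> "bbfefd"
DP table:
           b    b    f    e    f    d
      0    1    2    3    4    5    6
  b   1    0    1    2    3    4    5
  a   2    1    1    2    3    4    5
  d   3    2    2    2    3    4    4
  d   4    3    3    3    3    4    4
  b   5    4    3    4    4    4    5
  f   6    5    4    3    4    4    5
Edit distance = dp[6][6] = 5

5


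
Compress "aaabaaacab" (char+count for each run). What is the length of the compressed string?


Input: aaabaaacab
Runs:
  'a' x 3 => "a3"
  'b' x 1 => "b1"
  'a' x 3 => "a3"
  'c' x 1 => "c1"
  'a' x 1 => "a1"
  'b' x 1 => "b1"
Compressed: "a3b1a3c1a1b1"
Compressed length: 12

12


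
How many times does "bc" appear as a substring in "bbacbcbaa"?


Searching for "bc" in "bbacbcbaa"
Scanning each position:
  Position 0: "bb" => no
  Position 1: "ba" => no
  Position 2: "ac" => no
  Position 3: "cb" => no
  Position 4: "bc" => MATCH
  Position 5: "cb" => no
  Position 6: "ba" => no
  Position 7: "aa" => no
Total occurrences: 1

1


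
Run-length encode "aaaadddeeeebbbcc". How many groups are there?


Input: aaaadddeeeebbbcc
Scanning for consecutive runs:
  Group 1: 'a' x 4 (positions 0-3)
  Group 2: 'd' x 3 (positions 4-6)
  Group 3: 'e' x 4 (positions 7-10)
  Group 4: 'b' x 3 (positions 11-13)
  Group 5: 'c' x 2 (positions 14-15)
Total groups: 5

5


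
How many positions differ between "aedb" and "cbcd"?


Comparing "aedb" and "cbcd" position by position:
  Position 0: 'a' vs 'c' => DIFFER
  Position 1: 'e' vs 'b' => DIFFER
  Position 2: 'd' vs 'c' => DIFFER
  Position 3: 'b' vs 'd' => DIFFER
Positions that differ: 4

4


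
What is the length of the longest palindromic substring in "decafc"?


Input: "decafc"
Checking substrings for palindromes:
  No multi-char palindromic substrings found
Longest palindromic substring: "d" with length 1

1


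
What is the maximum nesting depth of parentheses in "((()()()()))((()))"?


Input: "((()()()()))((()))"
Tracking depth:
  Position 0 '(': depth becomes 1
  Position 1 '(': depth becomes 2
  Position 2 '(': depth becomes 3
  Position 3 ')': depth becomes 2
  Position 4 '(': depth becomes 3
  Position 5 ')': depth becomes 2
  Position 6 '(': depth becomes 3
  Position 7 ')': depth becomes 2
  Position 8 '(': depth becomes 3
  Position 9 ')': depth becomes 2
  Position 10 ')': depth becomes 1
  Position 11 ')': depth becomes 0
  Position 12 '(': depth becomes 1
  Position 13 '(': depth becomes 2
  Position 14 '(': depth becomes 3
  Position 15 ')': depth becomes 2
  Position 16 ')': depth becomes 1
  Position 17 ')': depth becomes 0
Maximum depth reached: 3

3


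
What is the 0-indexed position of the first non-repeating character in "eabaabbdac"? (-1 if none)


Input: eabaabbdac
Character frequencies:
  'a': 4
  'b': 3
  'c': 1
  'd': 1
  'e': 1
Scanning left to right for freq == 1:
  Position 0 ('e'): unique! => answer = 0

0


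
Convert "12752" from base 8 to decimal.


Input: "12752" in base 8
Positional expansion:
  Digit '1' (value 1) x 8^4 = 4096
  Digit '2' (value 2) x 8^3 = 1024
  Digit '7' (value 7) x 8^2 = 448
  Digit '5' (value 5) x 8^1 = 40
  Digit '2' (value 2) x 8^0 = 2
Sum = 5610

5610


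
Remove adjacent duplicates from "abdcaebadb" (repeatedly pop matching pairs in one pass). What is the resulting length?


Input: abdcaebadb
Stack-based adjacent duplicate removal:
  Read 'a': push. Stack: a
  Read 'b': push. Stack: ab
  Read 'd': push. Stack: abd
  Read 'c': push. Stack: abdc
  Read 'a': push. Stack: abdca
  Read 'e': push. Stack: abdcae
  Read 'b': push. Stack: abdcaeb
  Read 'a': push. Stack: abdcaeba
  Read 'd': push. Stack: abdcaebad
  Read 'b': push. Stack: abdcaebadb
Final stack: "abdcaebadb" (length 10)

10


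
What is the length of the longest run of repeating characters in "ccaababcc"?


Input: "ccaababcc"
Scanning for longest run:
  Position 1 ('c'): continues run of 'c', length=2
  Position 2 ('a'): new char, reset run to 1
  Position 3 ('a'): continues run of 'a', length=2
  Position 4 ('b'): new char, reset run to 1
  Position 5 ('a'): new char, reset run to 1
  Position 6 ('b'): new char, reset run to 1
  Position 7 ('c'): new char, reset run to 1
  Position 8 ('c'): continues run of 'c', length=2
Longest run: 'c' with length 2

2


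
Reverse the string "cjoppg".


Input: cjoppg
Reading characters right to left:
  Position 5: 'g'
  Position 4: 'p'
  Position 3: 'p'
  Position 2: 'o'
  Position 1: 'j'
  Position 0: 'c'
Reversed: gppojc

gppojc


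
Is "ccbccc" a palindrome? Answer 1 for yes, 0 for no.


Input: ccbccc
Reversed: cccbcc
  Compare pos 0 ('c') with pos 5 ('c'): match
  Compare pos 1 ('c') with pos 4 ('c'): match
  Compare pos 2 ('b') with pos 3 ('c'): MISMATCH
Result: not a palindrome

0


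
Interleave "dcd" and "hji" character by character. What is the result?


Interleaving "dcd" and "hji":
  Position 0: 'd' from first, 'h' from second => "dh"
  Position 1: 'c' from first, 'j' from second => "cj"
  Position 2: 'd' from first, 'i' from second => "di"
Result: dhcjdi

dhcjdi


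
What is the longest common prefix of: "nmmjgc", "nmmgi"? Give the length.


Words: nmmjgc, nmmgi
  Position 0: all 'n' => match
  Position 1: all 'm' => match
  Position 2: all 'm' => match
  Position 3: ('j', 'g') => mismatch, stop
LCP = "nmm" (length 3)

3


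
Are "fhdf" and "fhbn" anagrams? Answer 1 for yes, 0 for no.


Strings: "fhdf", "fhbn"
Sorted first:  dffh
Sorted second: bfhn
Differ at position 0: 'd' vs 'b' => not anagrams

0


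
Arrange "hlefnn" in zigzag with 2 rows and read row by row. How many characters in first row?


Zigzag "hlefnn" into 2 rows:
Placing characters:
  'h' => row 0
  'l' => row 1
  'e' => row 0
  'f' => row 1
  'n' => row 0
  'n' => row 1
Rows:
  Row 0: "hen"
  Row 1: "lfn"
First row length: 3

3


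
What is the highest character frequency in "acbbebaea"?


Input: acbbebaea
Character counts:
  'a': 3
  'b': 3
  'c': 1
  'e': 2
Maximum frequency: 3

3


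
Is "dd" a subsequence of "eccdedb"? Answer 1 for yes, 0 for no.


Check if "dd" is a subsequence of "eccdedb"
Greedy scan:
  Position 0 ('e'): no match needed
  Position 1 ('c'): no match needed
  Position 2 ('c'): no match needed
  Position 3 ('d'): matches sub[0] = 'd'
  Position 4 ('e'): no match needed
  Position 5 ('d'): matches sub[1] = 'd'
  Position 6 ('b'): no match needed
All 2 characters matched => is a subsequence

1


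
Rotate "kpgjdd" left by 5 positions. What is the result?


Input: "kpgjdd", rotate left by 5
First 5 characters: "kpgjd"
Remaining characters: "d"
Concatenate remaining + first: "d" + "kpgjd" = "dkpgjd"

dkpgjd


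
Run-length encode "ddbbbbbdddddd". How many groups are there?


Input: ddbbbbbdddddd
Scanning for consecutive runs:
  Group 1: 'd' x 2 (positions 0-1)
  Group 2: 'b' x 5 (positions 2-6)
  Group 3: 'd' x 6 (positions 7-12)
Total groups: 3

3


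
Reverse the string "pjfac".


Input: pjfac
Reading characters right to left:
  Position 4: 'c'
  Position 3: 'a'
  Position 2: 'f'
  Position 1: 'j'
  Position 0: 'p'
Reversed: cafjp

cafjp


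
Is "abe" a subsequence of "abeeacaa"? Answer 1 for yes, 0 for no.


Check if "abe" is a subsequence of "abeeacaa"
Greedy scan:
  Position 0 ('a'): matches sub[0] = 'a'
  Position 1 ('b'): matches sub[1] = 'b'
  Position 2 ('e'): matches sub[2] = 'e'
  Position 3 ('e'): no match needed
  Position 4 ('a'): no match needed
  Position 5 ('c'): no match needed
  Position 6 ('a'): no match needed
  Position 7 ('a'): no match needed
All 3 characters matched => is a subsequence

1


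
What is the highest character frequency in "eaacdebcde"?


Input: eaacdebcde
Character counts:
  'a': 2
  'b': 1
  'c': 2
  'd': 2
  'e': 3
Maximum frequency: 3

3


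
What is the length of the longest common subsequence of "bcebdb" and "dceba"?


LCS of "bcebdb" and "dceba"
DP table:
           d    c    e    b    a
      0    0    0    0    0    0
  b   0    0    0    0    1    1
  c   0    0    1    1    1    1
  e   0    0    1    2    2    2
  b   0    0    1    2    3    3
  d   0    1    1    2    3    3
  b   0    1    1    2    3    3
LCS length = dp[6][5] = 3

3


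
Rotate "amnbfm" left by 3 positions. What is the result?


Input: "amnbfm", rotate left by 3
First 3 characters: "amn"
Remaining characters: "bfm"
Concatenate remaining + first: "bfm" + "amn" = "bfmamn"

bfmamn


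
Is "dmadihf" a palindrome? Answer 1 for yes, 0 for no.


Input: dmadihf
Reversed: fhidamd
  Compare pos 0 ('d') with pos 6 ('f'): MISMATCH
  Compare pos 1 ('m') with pos 5 ('h'): MISMATCH
  Compare pos 2 ('a') with pos 4 ('i'): MISMATCH
Result: not a palindrome

0


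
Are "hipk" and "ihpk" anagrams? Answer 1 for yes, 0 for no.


Strings: "hipk", "ihpk"
Sorted first:  hikp
Sorted second: hikp
Sorted forms match => anagrams

1


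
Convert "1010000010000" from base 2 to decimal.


Input: "1010000010000" in base 2
Positional expansion:
  Digit '1' (value 1) x 2^12 = 4096
  Digit '0' (value 0) x 2^11 = 0
  Digit '1' (value 1) x 2^10 = 1024
  Digit '0' (value 0) x 2^9 = 0
  Digit '0' (value 0) x 2^8 = 0
  Digit '0' (value 0) x 2^7 = 0
  Digit '0' (value 0) x 2^6 = 0
  Digit '0' (value 0) x 2^5 = 0
  Digit '1' (value 1) x 2^4 = 16
  Digit '0' (value 0) x 2^3 = 0
  Digit '0' (value 0) x 2^2 = 0
  Digit '0' (value 0) x 2^1 = 0
  Digit '0' (value 0) x 2^0 = 0
Sum = 5136

5136


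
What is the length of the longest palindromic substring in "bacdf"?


Input: "bacdf"
Checking substrings for palindromes:
  No multi-char palindromic substrings found
Longest palindromic substring: "b" with length 1

1


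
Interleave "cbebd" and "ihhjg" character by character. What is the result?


Interleaving "cbebd" and "ihhjg":
  Position 0: 'c' from first, 'i' from second => "ci"
  Position 1: 'b' from first, 'h' from second => "bh"
  Position 2: 'e' from first, 'h' from second => "eh"
  Position 3: 'b' from first, 'j' from second => "bj"
  Position 4: 'd' from first, 'g' from second => "dg"
Result: cibhehbjdg

cibhehbjdg


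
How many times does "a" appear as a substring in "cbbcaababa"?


Searching for "a" in "cbbcaababa"
Scanning each position:
  Position 0: "c" => no
  Position 1: "b" => no
  Position 2: "b" => no
  Position 3: "c" => no
  Position 4: "a" => MATCH
  Position 5: "a" => MATCH
  Position 6: "b" => no
  Position 7: "a" => MATCH
  Position 8: "b" => no
  Position 9: "a" => MATCH
Total occurrences: 4

4


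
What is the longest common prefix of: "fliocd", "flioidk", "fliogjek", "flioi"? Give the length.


Words: fliocd, flioidk, fliogjek, flioi
  Position 0: all 'f' => match
  Position 1: all 'l' => match
  Position 2: all 'i' => match
  Position 3: all 'o' => match
  Position 4: ('c', 'i', 'g', 'i') => mismatch, stop
LCP = "flio" (length 4)

4


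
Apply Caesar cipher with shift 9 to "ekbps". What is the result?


Caesar cipher: shift "ekbps" by 9
  'e' (pos 4) + 9 = pos 13 = 'n'
  'k' (pos 10) + 9 = pos 19 = 't'
  'b' (pos 1) + 9 = pos 10 = 'k'
  'p' (pos 15) + 9 = pos 24 = 'y'
  's' (pos 18) + 9 = pos 1 = 'b'
Result: ntkyb

ntkyb


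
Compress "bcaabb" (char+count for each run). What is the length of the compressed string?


Input: bcaabb
Runs:
  'b' x 1 => "b1"
  'c' x 1 => "c1"
  'a' x 2 => "a2"
  'b' x 2 => "b2"
Compressed: "b1c1a2b2"
Compressed length: 8

8


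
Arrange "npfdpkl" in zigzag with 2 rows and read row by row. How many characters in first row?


Zigzag "npfdpkl" into 2 rows:
Placing characters:
  'n' => row 0
  'p' => row 1
  'f' => row 0
  'd' => row 1
  'p' => row 0
  'k' => row 1
  'l' => row 0
Rows:
  Row 0: "nfpl"
  Row 1: "pdk"
First row length: 4

4


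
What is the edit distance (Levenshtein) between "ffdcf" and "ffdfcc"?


Computing edit distance: "ffdcf" -> "ffdfcc"
DP table:
           f    f    d    f    c    c
      0    1    2    3    4    5    6
  f   1    0    1    2    3    4    5
  f   2    1    0    1    2    3    4
  d   3    2    1    0    1    2    3
  c   4    3    2    1    1    1    2
  f   5    4    3    2    1    2    2
Edit distance = dp[5][6] = 2

2


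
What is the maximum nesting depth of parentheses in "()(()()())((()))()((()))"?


Input: "()(()()())((()))()((()))"
Tracking depth:
  Position 0 '(': depth becomes 1
  Position 1 ')': depth becomes 0
  Position 2 '(': depth becomes 1
  Position 3 '(': depth becomes 2
  Position 4 ')': depth becomes 1
  Position 5 '(': depth becomes 2
  Position 6 ')': depth becomes 1
  Position 7 '(': depth becomes 2
  Position 8 ')': depth becomes 1
  Position 9 ')': depth becomes 0
  Position 10 '(': depth becomes 1
  Position 11 '(': depth becomes 2
  Position 12 '(': depth becomes 3
  Position 13 ')': depth becomes 2
  Position 14 ')': depth becomes 1
  Position 15 ')': depth becomes 0
  Position 16 '(': depth becomes 1
  Position 17 ')': depth becomes 0
  Position 18 '(': depth becomes 1
  Position 19 '(': depth becomes 2
  Position 20 '(': depth becomes 3
  Position 21 ')': depth becomes 2
  Position 22 ')': depth becomes 1
  Position 23 ')': depth becomes 0
Maximum depth reached: 3

3


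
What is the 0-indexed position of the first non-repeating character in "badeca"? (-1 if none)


Input: badeca
Character frequencies:
  'a': 2
  'b': 1
  'c': 1
  'd': 1
  'e': 1
Scanning left to right for freq == 1:
  Position 0 ('b'): unique! => answer = 0

0


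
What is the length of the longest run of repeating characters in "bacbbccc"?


Input: "bacbbccc"
Scanning for longest run:
  Position 1 ('a'): new char, reset run to 1
  Position 2 ('c'): new char, reset run to 1
  Position 3 ('b'): new char, reset run to 1
  Position 4 ('b'): continues run of 'b', length=2
  Position 5 ('c'): new char, reset run to 1
  Position 6 ('c'): continues run of 'c', length=2
  Position 7 ('c'): continues run of 'c', length=3
Longest run: 'c' with length 3

3


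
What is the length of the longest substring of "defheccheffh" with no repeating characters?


Input: "defheccheffh"
Sliding window (track last position of each char):
  Position 0 ('d'): window [0,0] length 1 -- new best
  Position 1 ('e'): window [0,1] length 2 -- new best
  Position 2 ('f'): window [0,2] length 3 -- new best
  Position 3 ('h'): window [0,3] length 4 -- new best
  Position 4 ('e'): repeat (last at 1), move window start to 2
  Position 4 ('e'): window [2,4] length 3
  Position 5 ('c'): window [2,5] length 4
  Position 6 ('c'): repeat (last at 5), move window start to 6
  Position 6 ('c'): window [6,6] length 1
  Position 7 ('h'): window [6,7] length 2
  Position 8 ('e'): window [6,8] length 3
  Position 9 ('f'): window [6,9] length 4
  Position 10 ('f'): repeat (last at 9), move window start to 10
  Position 10 ('f'): window [10,10] length 1
  Position 11 ('h'): window [10,11] length 2
Longest substring with no repeats: "defh" with length 4

4


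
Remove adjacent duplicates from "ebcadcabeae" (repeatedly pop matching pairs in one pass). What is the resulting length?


Input: ebcadcabeae
Stack-based adjacent duplicate removal:
  Read 'e': push. Stack: e
  Read 'b': push. Stack: eb
  Read 'c': push. Stack: ebc
  Read 'a': push. Stack: ebca
  Read 'd': push. Stack: ebcad
  Read 'c': push. Stack: ebcadc
  Read 'a': push. Stack: ebcadca
  Read 'b': push. Stack: ebcadcab
  Read 'e': push. Stack: ebcadcabe
  Read 'a': push. Stack: ebcadcabea
  Read 'e': push. Stack: ebcadcabeae
Final stack: "ebcadcabeae" (length 11)

11


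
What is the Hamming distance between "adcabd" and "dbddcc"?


Comparing "adcabd" and "dbddcc" position by position:
  Position 0: 'a' vs 'd' => differ
  Position 1: 'd' vs 'b' => differ
  Position 2: 'c' vs 'd' => differ
  Position 3: 'a' vs 'd' => differ
  Position 4: 'b' vs 'c' => differ
  Position 5: 'd' vs 'c' => differ
Total differences (Hamming distance): 6

6


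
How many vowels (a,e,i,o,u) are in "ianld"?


Input: ianld
Checking each character:
  'i' at position 0: vowel (running total: 1)
  'a' at position 1: vowel (running total: 2)
  'n' at position 2: consonant
  'l' at position 3: consonant
  'd' at position 4: consonant
Total vowels: 2

2


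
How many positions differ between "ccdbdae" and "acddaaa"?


Comparing "ccdbdae" and "acddaaa" position by position:
  Position 0: 'c' vs 'a' => DIFFER
  Position 1: 'c' vs 'c' => same
  Position 2: 'd' vs 'd' => same
  Position 3: 'b' vs 'd' => DIFFER
  Position 4: 'd' vs 'a' => DIFFER
  Position 5: 'a' vs 'a' => same
  Position 6: 'e' vs 'a' => DIFFER
Positions that differ: 4

4


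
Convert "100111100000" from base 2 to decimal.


Input: "100111100000" in base 2
Positional expansion:
  Digit '1' (value 1) x 2^11 = 2048
  Digit '0' (value 0) x 2^10 = 0
  Digit '0' (value 0) x 2^9 = 0
  Digit '1' (value 1) x 2^8 = 256
  Digit '1' (value 1) x 2^7 = 128
  Digit '1' (value 1) x 2^6 = 64
  Digit '1' (value 1) x 2^5 = 32
  Digit '0' (value 0) x 2^4 = 0
  Digit '0' (value 0) x 2^3 = 0
  Digit '0' (value 0) x 2^2 = 0
  Digit '0' (value 0) x 2^1 = 0
  Digit '0' (value 0) x 2^0 = 0
Sum = 2528

2528


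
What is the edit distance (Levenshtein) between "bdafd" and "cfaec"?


Computing edit distance: "bdafd" -> "cfaec"
DP table:
           c    f    a    e    c
      0    1    2    3    4    5
  b   1    1    2    3    4    5
  d   2    2    2    3    4    5
  a   3    3    3    2    3    4
  f   4    4    3    3    3    4
  d   5    5    4    4    4    4
Edit distance = dp[5][5] = 4

4


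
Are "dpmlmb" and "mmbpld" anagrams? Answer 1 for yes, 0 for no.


Strings: "dpmlmb", "mmbpld"
Sorted first:  bdlmmp
Sorted second: bdlmmp
Sorted forms match => anagrams

1


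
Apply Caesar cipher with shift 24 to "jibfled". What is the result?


Caesar cipher: shift "jibfled" by 24
  'j' (pos 9) + 24 = pos 7 = 'h'
  'i' (pos 8) + 24 = pos 6 = 'g'
  'b' (pos 1) + 24 = pos 25 = 'z'
  'f' (pos 5) + 24 = pos 3 = 'd'
  'l' (pos 11) + 24 = pos 9 = 'j'
  'e' (pos 4) + 24 = pos 2 = 'c'
  'd' (pos 3) + 24 = pos 1 = 'b'
Result: hgzdjcb

hgzdjcb


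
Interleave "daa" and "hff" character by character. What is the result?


Interleaving "daa" and "hff":
  Position 0: 'd' from first, 'h' from second => "dh"
  Position 1: 'a' from first, 'f' from second => "af"
  Position 2: 'a' from first, 'f' from second => "af"
Result: dhafaf

dhafaf


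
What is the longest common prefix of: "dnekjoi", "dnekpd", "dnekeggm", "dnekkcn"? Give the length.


Words: dnekjoi, dnekpd, dnekeggm, dnekkcn
  Position 0: all 'd' => match
  Position 1: all 'n' => match
  Position 2: all 'e' => match
  Position 3: all 'k' => match
  Position 4: ('j', 'p', 'e', 'k') => mismatch, stop
LCP = "dnek" (length 4)

4


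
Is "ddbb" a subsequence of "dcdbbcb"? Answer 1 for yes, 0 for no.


Check if "ddbb" is a subsequence of "dcdbbcb"
Greedy scan:
  Position 0 ('d'): matches sub[0] = 'd'
  Position 1 ('c'): no match needed
  Position 2 ('d'): matches sub[1] = 'd'
  Position 3 ('b'): matches sub[2] = 'b'
  Position 4 ('b'): matches sub[3] = 'b'
  Position 5 ('c'): no match needed
  Position 6 ('b'): no match needed
All 4 characters matched => is a subsequence

1


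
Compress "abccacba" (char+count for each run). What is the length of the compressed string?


Input: abccacba
Runs:
  'a' x 1 => "a1"
  'b' x 1 => "b1"
  'c' x 2 => "c2"
  'a' x 1 => "a1"
  'c' x 1 => "c1"
  'b' x 1 => "b1"
  'a' x 1 => "a1"
Compressed: "a1b1c2a1c1b1a1"
Compressed length: 14

14


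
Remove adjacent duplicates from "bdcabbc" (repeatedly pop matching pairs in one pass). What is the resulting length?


Input: bdcabbc
Stack-based adjacent duplicate removal:
  Read 'b': push. Stack: b
  Read 'd': push. Stack: bd
  Read 'c': push. Stack: bdc
  Read 'a': push. Stack: bdca
  Read 'b': push. Stack: bdcab
  Read 'b': matches stack top 'b' => pop. Stack: bdca
  Read 'c': push. Stack: bdcac
Final stack: "bdcac" (length 5)

5


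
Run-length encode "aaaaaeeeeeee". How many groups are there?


Input: aaaaaeeeeeee
Scanning for consecutive runs:
  Group 1: 'a' x 5 (positions 0-4)
  Group 2: 'e' x 7 (positions 5-11)
Total groups: 2

2


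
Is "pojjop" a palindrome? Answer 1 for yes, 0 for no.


Input: pojjop
Reversed: pojjop
  Compare pos 0 ('p') with pos 5 ('p'): match
  Compare pos 1 ('o') with pos 4 ('o'): match
  Compare pos 2 ('j') with pos 3 ('j'): match
Result: palindrome

1


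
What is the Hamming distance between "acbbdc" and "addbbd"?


Comparing "acbbdc" and "addbbd" position by position:
  Position 0: 'a' vs 'a' => same
  Position 1: 'c' vs 'd' => differ
  Position 2: 'b' vs 'd' => differ
  Position 3: 'b' vs 'b' => same
  Position 4: 'd' vs 'b' => differ
  Position 5: 'c' vs 'd' => differ
Total differences (Hamming distance): 4

4


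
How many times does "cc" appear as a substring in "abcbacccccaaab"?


Searching for "cc" in "abcbacccccaaab"
Scanning each position:
  Position 0: "ab" => no
  Position 1: "bc" => no
  Position 2: "cb" => no
  Position 3: "ba" => no
  Position 4: "ac" => no
  Position 5: "cc" => MATCH
  Position 6: "cc" => MATCH
  Position 7: "cc" => MATCH
  Position 8: "cc" => MATCH
  Position 9: "ca" => no
  Position 10: "aa" => no
  Position 11: "aa" => no
  Position 12: "ab" => no
Total occurrences: 4

4


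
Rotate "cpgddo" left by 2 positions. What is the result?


Input: "cpgddo", rotate left by 2
First 2 characters: "cp"
Remaining characters: "gddo"
Concatenate remaining + first: "gddo" + "cp" = "gddocp"

gddocp


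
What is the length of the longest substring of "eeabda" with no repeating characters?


Input: "eeabda"
Sliding window (track last position of each char):
  Position 0 ('e'): window [0,0] length 1 -- new best
  Position 1 ('e'): repeat (last at 0), move window start to 1
  Position 1 ('e'): window [1,1] length 1
  Position 2 ('a'): window [1,2] length 2 -- new best
  Position 3 ('b'): window [1,3] length 3 -- new best
  Position 4 ('d'): window [1,4] length 4 -- new best
  Position 5 ('a'): repeat (last at 2), move window start to 3
  Position 5 ('a'): window [3,5] length 3
Longest substring with no repeats: "eabd" with length 4

4


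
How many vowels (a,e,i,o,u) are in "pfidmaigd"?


Input: pfidmaigd
Checking each character:
  'p' at position 0: consonant
  'f' at position 1: consonant
  'i' at position 2: vowel (running total: 1)
  'd' at position 3: consonant
  'm' at position 4: consonant
  'a' at position 5: vowel (running total: 2)
  'i' at position 6: vowel (running total: 3)
  'g' at position 7: consonant
  'd' at position 8: consonant
Total vowels: 3

3


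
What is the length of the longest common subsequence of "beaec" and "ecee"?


LCS of "beaec" and "ecee"
DP table:
           e    c    e    e
      0    0    0    0    0
  b   0    0    0    0    0
  e   0    1    1    1    1
  a   0    1    1    1    1
  e   0    1    1    2    2
  c   0    1    2    2    2
LCS length = dp[5][4] = 2

2


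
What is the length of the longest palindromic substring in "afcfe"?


Input: "afcfe"
Checking substrings for palindromes:
  [1:4] "fcf" (len 3) => palindrome
Longest palindromic substring: "fcf" with length 3

3


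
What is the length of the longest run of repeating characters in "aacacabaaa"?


Input: "aacacabaaa"
Scanning for longest run:
  Position 1 ('a'): continues run of 'a', length=2
  Position 2 ('c'): new char, reset run to 1
  Position 3 ('a'): new char, reset run to 1
  Position 4 ('c'): new char, reset run to 1
  Position 5 ('a'): new char, reset run to 1
  Position 6 ('b'): new char, reset run to 1
  Position 7 ('a'): new char, reset run to 1
  Position 8 ('a'): continues run of 'a', length=2
  Position 9 ('a'): continues run of 'a', length=3
Longest run: 'a' with length 3

3


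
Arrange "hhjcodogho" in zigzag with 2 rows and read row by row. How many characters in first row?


Zigzag "hhjcodogho" into 2 rows:
Placing characters:
  'h' => row 0
  'h' => row 1
  'j' => row 0
  'c' => row 1
  'o' => row 0
  'd' => row 1
  'o' => row 0
  'g' => row 1
  'h' => row 0
  'o' => row 1
Rows:
  Row 0: "hjooh"
  Row 1: "hcdgo"
First row length: 5

5


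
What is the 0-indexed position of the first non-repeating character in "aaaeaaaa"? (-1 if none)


Input: aaaeaaaa
Character frequencies:
  'a': 7
  'e': 1
Scanning left to right for freq == 1:
  Position 0 ('a'): freq=7, skip
  Position 1 ('a'): freq=7, skip
  Position 2 ('a'): freq=7, skip
  Position 3 ('e'): unique! => answer = 3

3


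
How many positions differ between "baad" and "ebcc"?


Comparing "baad" and "ebcc" position by position:
  Position 0: 'b' vs 'e' => DIFFER
  Position 1: 'a' vs 'b' => DIFFER
  Position 2: 'a' vs 'c' => DIFFER
  Position 3: 'd' vs 'c' => DIFFER
Positions that differ: 4

4


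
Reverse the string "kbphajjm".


Input: kbphajjm
Reading characters right to left:
  Position 7: 'm'
  Position 6: 'j'
  Position 5: 'j'
  Position 4: 'a'
  Position 3: 'h'
  Position 2: 'p'
  Position 1: 'b'
  Position 0: 'k'
Reversed: mjjahpbk

mjjahpbk


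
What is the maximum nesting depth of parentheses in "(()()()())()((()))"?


Input: "(()()()())()((()))"
Tracking depth:
  Position 0 '(': depth becomes 1
  Position 1 '(': depth becomes 2
  Position 2 ')': depth becomes 1
  Position 3 '(': depth becomes 2
  Position 4 ')': depth becomes 1
  Position 5 '(': depth becomes 2
  Position 6 ')': depth becomes 1
  Position 7 '(': depth becomes 2
  Position 8 ')': depth becomes 1
  Position 9 ')': depth becomes 0
  Position 10 '(': depth becomes 1
  Position 11 ')': depth becomes 0
  Position 12 '(': depth becomes 1
  Position 13 '(': depth becomes 2
  Position 14 '(': depth becomes 3
  Position 15 ')': depth becomes 2
  Position 16 ')': depth becomes 1
  Position 17 ')': depth becomes 0
Maximum depth reached: 3

3


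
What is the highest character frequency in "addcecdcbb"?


Input: addcecdcbb
Character counts:
  'a': 1
  'b': 2
  'c': 3
  'd': 3
  'e': 1
Maximum frequency: 3

3


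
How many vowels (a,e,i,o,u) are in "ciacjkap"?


Input: ciacjkap
Checking each character:
  'c' at position 0: consonant
  'i' at position 1: vowel (running total: 1)
  'a' at position 2: vowel (running total: 2)
  'c' at position 3: consonant
  'j' at position 4: consonant
  'k' at position 5: consonant
  'a' at position 6: vowel (running total: 3)
  'p' at position 7: consonant
Total vowels: 3

3


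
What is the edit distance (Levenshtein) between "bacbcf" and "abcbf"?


Computing edit distance: "bacbcf" -> "abcbf"
DP table:
           a    b    c    b    f
      0    1    2    3    4    5
  b   1    1    1    2    3    4
  a   2    1    2    2    3    4
  c   3    2    2    2    3    4
  b   4    3    2    3    2    3
  c   5    4    3    2    3    3
  f   6    5    4    3    3    3
Edit distance = dp[6][5] = 3

3


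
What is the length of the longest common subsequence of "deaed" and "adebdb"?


LCS of "deaed" and "adebdb"
DP table:
           a    d    e    b    d    b
      0    0    0    0    0    0    0
  d   0    0    1    1    1    1    1
  e   0    0    1    2    2    2    2
  a   0    1    1    2    2    2    2
  e   0    1    1    2    2    2    2
  d   0    1    2    2    2    3    3
LCS length = dp[5][6] = 3

3


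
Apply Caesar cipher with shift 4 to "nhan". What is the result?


Caesar cipher: shift "nhan" by 4
  'n' (pos 13) + 4 = pos 17 = 'r'
  'h' (pos 7) + 4 = pos 11 = 'l'
  'a' (pos 0) + 4 = pos 4 = 'e'
  'n' (pos 13) + 4 = pos 17 = 'r'
Result: rler

rler


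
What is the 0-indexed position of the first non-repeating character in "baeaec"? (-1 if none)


Input: baeaec
Character frequencies:
  'a': 2
  'b': 1
  'c': 1
  'e': 2
Scanning left to right for freq == 1:
  Position 0 ('b'): unique! => answer = 0

0


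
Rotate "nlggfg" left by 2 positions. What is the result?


Input: "nlggfg", rotate left by 2
First 2 characters: "nl"
Remaining characters: "ggfg"
Concatenate remaining + first: "ggfg" + "nl" = "ggfgnl"

ggfgnl


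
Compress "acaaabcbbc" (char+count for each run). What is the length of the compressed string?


Input: acaaabcbbc
Runs:
  'a' x 1 => "a1"
  'c' x 1 => "c1"
  'a' x 3 => "a3"
  'b' x 1 => "b1"
  'c' x 1 => "c1"
  'b' x 2 => "b2"
  'c' x 1 => "c1"
Compressed: "a1c1a3b1c1b2c1"
Compressed length: 14

14


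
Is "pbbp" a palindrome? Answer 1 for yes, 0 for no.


Input: pbbp
Reversed: pbbp
  Compare pos 0 ('p') with pos 3 ('p'): match
  Compare pos 1 ('b') with pos 2 ('b'): match
Result: palindrome

1


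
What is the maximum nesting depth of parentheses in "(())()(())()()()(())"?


Input: "(())()(())()()()(())"
Tracking depth:
  Position 0 '(': depth becomes 1
  Position 1 '(': depth becomes 2
  Position 2 ')': depth becomes 1
  Position 3 ')': depth becomes 0
  Position 4 '(': depth becomes 1
  Position 5 ')': depth becomes 0
  Position 6 '(': depth becomes 1
  Position 7 '(': depth becomes 2
  Position 8 ')': depth becomes 1
  Position 9 ')': depth becomes 0
  Position 10 '(': depth becomes 1
  Position 11 ')': depth becomes 0
  Position 12 '(': depth becomes 1
  Position 13 ')': depth becomes 0
  Position 14 '(': depth becomes 1
  Position 15 ')': depth becomes 0
  Position 16 '(': depth becomes 1
  Position 17 '(': depth becomes 2
  Position 18 ')': depth becomes 1
  Position 19 ')': depth becomes 0
Maximum depth reached: 2

2


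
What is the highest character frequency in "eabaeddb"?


Input: eabaeddb
Character counts:
  'a': 2
  'b': 2
  'd': 2
  'e': 2
Maximum frequency: 2

2


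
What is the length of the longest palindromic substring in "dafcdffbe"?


Input: "dafcdffbe"
Checking substrings for palindromes:
  [5:7] "ff" (len 2) => palindrome
Longest palindromic substring: "ff" with length 2

2


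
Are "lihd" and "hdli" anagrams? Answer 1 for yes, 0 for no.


Strings: "lihd", "hdli"
Sorted first:  dhil
Sorted second: dhil
Sorted forms match => anagrams

1


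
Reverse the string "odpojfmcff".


Input: odpojfmcff
Reading characters right to left:
  Position 9: 'f'
  Position 8: 'f'
  Position 7: 'c'
  Position 6: 'm'
  Position 5: 'f'
  Position 4: 'j'
  Position 3: 'o'
  Position 2: 'p'
  Position 1: 'd'
  Position 0: 'o'
Reversed: ffcmfjopdo

ffcmfjopdo


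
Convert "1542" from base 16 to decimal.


Input: "1542" in base 16
Positional expansion:
  Digit '1' (value 1) x 16^3 = 4096
  Digit '5' (value 5) x 16^2 = 1280
  Digit '4' (value 4) x 16^1 = 64
  Digit '2' (value 2) x 16^0 = 2
Sum = 5442

5442


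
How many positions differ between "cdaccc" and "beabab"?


Comparing "cdaccc" and "beabab" position by position:
  Position 0: 'c' vs 'b' => DIFFER
  Position 1: 'd' vs 'e' => DIFFER
  Position 2: 'a' vs 'a' => same
  Position 3: 'c' vs 'b' => DIFFER
  Position 4: 'c' vs 'a' => DIFFER
  Position 5: 'c' vs 'b' => DIFFER
Positions that differ: 5

5


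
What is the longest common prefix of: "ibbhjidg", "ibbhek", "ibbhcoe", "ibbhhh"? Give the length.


Words: ibbhjidg, ibbhek, ibbhcoe, ibbhhh
  Position 0: all 'i' => match
  Position 1: all 'b' => match
  Position 2: all 'b' => match
  Position 3: all 'h' => match
  Position 4: ('j', 'e', 'c', 'h') => mismatch, stop
LCP = "ibbh" (length 4)

4


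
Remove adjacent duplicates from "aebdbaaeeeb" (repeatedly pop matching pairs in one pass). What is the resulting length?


Input: aebdbaaeeeb
Stack-based adjacent duplicate removal:
  Read 'a': push. Stack: a
  Read 'e': push. Stack: ae
  Read 'b': push. Stack: aeb
  Read 'd': push. Stack: aebd
  Read 'b': push. Stack: aebdb
  Read 'a': push. Stack: aebdba
  Read 'a': matches stack top 'a' => pop. Stack: aebdb
  Read 'e': push. Stack: aebdbe
  Read 'e': matches stack top 'e' => pop. Stack: aebdb
  Read 'e': push. Stack: aebdbe
  Read 'b': push. Stack: aebdbeb
Final stack: "aebdbeb" (length 7)

7


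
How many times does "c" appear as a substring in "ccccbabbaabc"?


Searching for "c" in "ccccbabbaabc"
Scanning each position:
  Position 0: "c" => MATCH
  Position 1: "c" => MATCH
  Position 2: "c" => MATCH
  Position 3: "c" => MATCH
  Position 4: "b" => no
  Position 5: "a" => no
  Position 6: "b" => no
  Position 7: "b" => no
  Position 8: "a" => no
  Position 9: "a" => no
  Position 10: "b" => no
  Position 11: "c" => MATCH
Total occurrences: 5

5


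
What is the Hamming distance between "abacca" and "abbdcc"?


Comparing "abacca" and "abbdcc" position by position:
  Position 0: 'a' vs 'a' => same
  Position 1: 'b' vs 'b' => same
  Position 2: 'a' vs 'b' => differ
  Position 3: 'c' vs 'd' => differ
  Position 4: 'c' vs 'c' => same
  Position 5: 'a' vs 'c' => differ
Total differences (Hamming distance): 3

3


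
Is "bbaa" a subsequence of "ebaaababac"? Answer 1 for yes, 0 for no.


Check if "bbaa" is a subsequence of "ebaaababac"
Greedy scan:
  Position 0 ('e'): no match needed
  Position 1 ('b'): matches sub[0] = 'b'
  Position 2 ('a'): no match needed
  Position 3 ('a'): no match needed
  Position 4 ('a'): no match needed
  Position 5 ('b'): matches sub[1] = 'b'
  Position 6 ('a'): matches sub[2] = 'a'
  Position 7 ('b'): no match needed
  Position 8 ('a'): matches sub[3] = 'a'
  Position 9 ('c'): no match needed
All 4 characters matched => is a subsequence

1
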